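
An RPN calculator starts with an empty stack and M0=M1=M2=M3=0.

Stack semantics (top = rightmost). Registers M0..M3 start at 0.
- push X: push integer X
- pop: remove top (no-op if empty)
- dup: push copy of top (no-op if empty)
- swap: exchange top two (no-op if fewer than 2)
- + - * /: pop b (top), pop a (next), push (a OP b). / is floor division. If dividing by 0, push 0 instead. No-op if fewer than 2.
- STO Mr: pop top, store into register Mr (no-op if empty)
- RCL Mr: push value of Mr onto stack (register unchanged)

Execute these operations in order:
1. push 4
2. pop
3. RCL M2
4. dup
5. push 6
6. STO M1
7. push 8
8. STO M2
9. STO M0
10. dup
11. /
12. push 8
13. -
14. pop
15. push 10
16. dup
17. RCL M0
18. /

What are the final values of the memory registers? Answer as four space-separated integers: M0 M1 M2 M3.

Answer: 0 6 8 0

Derivation:
After op 1 (push 4): stack=[4] mem=[0,0,0,0]
After op 2 (pop): stack=[empty] mem=[0,0,0,0]
After op 3 (RCL M2): stack=[0] mem=[0,0,0,0]
After op 4 (dup): stack=[0,0] mem=[0,0,0,0]
After op 5 (push 6): stack=[0,0,6] mem=[0,0,0,0]
After op 6 (STO M1): stack=[0,0] mem=[0,6,0,0]
After op 7 (push 8): stack=[0,0,8] mem=[0,6,0,0]
After op 8 (STO M2): stack=[0,0] mem=[0,6,8,0]
After op 9 (STO M0): stack=[0] mem=[0,6,8,0]
After op 10 (dup): stack=[0,0] mem=[0,6,8,0]
After op 11 (/): stack=[0] mem=[0,6,8,0]
After op 12 (push 8): stack=[0,8] mem=[0,6,8,0]
After op 13 (-): stack=[-8] mem=[0,6,8,0]
After op 14 (pop): stack=[empty] mem=[0,6,8,0]
After op 15 (push 10): stack=[10] mem=[0,6,8,0]
After op 16 (dup): stack=[10,10] mem=[0,6,8,0]
After op 17 (RCL M0): stack=[10,10,0] mem=[0,6,8,0]
After op 18 (/): stack=[10,0] mem=[0,6,8,0]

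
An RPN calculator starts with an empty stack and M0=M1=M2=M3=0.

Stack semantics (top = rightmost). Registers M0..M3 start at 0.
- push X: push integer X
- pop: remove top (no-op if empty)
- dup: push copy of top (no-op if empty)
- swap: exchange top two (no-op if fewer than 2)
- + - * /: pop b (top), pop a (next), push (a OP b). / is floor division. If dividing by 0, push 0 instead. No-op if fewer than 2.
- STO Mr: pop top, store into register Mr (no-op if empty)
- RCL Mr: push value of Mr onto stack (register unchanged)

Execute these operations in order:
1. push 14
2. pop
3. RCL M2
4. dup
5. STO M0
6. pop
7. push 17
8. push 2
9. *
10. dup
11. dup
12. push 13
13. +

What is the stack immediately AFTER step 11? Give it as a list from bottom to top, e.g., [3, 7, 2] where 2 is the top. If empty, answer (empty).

After op 1 (push 14): stack=[14] mem=[0,0,0,0]
After op 2 (pop): stack=[empty] mem=[0,0,0,0]
After op 3 (RCL M2): stack=[0] mem=[0,0,0,0]
After op 4 (dup): stack=[0,0] mem=[0,0,0,0]
After op 5 (STO M0): stack=[0] mem=[0,0,0,0]
After op 6 (pop): stack=[empty] mem=[0,0,0,0]
After op 7 (push 17): stack=[17] mem=[0,0,0,0]
After op 8 (push 2): stack=[17,2] mem=[0,0,0,0]
After op 9 (*): stack=[34] mem=[0,0,0,0]
After op 10 (dup): stack=[34,34] mem=[0,0,0,0]
After op 11 (dup): stack=[34,34,34] mem=[0,0,0,0]

[34, 34, 34]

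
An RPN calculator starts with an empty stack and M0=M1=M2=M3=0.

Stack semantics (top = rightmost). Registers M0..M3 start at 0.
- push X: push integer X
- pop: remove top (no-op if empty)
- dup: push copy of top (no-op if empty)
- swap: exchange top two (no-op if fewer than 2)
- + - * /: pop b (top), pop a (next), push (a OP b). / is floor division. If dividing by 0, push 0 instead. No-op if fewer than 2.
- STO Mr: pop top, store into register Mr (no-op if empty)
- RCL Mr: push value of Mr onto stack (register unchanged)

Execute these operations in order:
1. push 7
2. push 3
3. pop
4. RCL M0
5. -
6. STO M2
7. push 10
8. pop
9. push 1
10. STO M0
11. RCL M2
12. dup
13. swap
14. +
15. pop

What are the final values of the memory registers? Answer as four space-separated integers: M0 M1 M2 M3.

After op 1 (push 7): stack=[7] mem=[0,0,0,0]
After op 2 (push 3): stack=[7,3] mem=[0,0,0,0]
After op 3 (pop): stack=[7] mem=[0,0,0,0]
After op 4 (RCL M0): stack=[7,0] mem=[0,0,0,0]
After op 5 (-): stack=[7] mem=[0,0,0,0]
After op 6 (STO M2): stack=[empty] mem=[0,0,7,0]
After op 7 (push 10): stack=[10] mem=[0,0,7,0]
After op 8 (pop): stack=[empty] mem=[0,0,7,0]
After op 9 (push 1): stack=[1] mem=[0,0,7,0]
After op 10 (STO M0): stack=[empty] mem=[1,0,7,0]
After op 11 (RCL M2): stack=[7] mem=[1,0,7,0]
After op 12 (dup): stack=[7,7] mem=[1,0,7,0]
After op 13 (swap): stack=[7,7] mem=[1,0,7,0]
After op 14 (+): stack=[14] mem=[1,0,7,0]
After op 15 (pop): stack=[empty] mem=[1,0,7,0]

Answer: 1 0 7 0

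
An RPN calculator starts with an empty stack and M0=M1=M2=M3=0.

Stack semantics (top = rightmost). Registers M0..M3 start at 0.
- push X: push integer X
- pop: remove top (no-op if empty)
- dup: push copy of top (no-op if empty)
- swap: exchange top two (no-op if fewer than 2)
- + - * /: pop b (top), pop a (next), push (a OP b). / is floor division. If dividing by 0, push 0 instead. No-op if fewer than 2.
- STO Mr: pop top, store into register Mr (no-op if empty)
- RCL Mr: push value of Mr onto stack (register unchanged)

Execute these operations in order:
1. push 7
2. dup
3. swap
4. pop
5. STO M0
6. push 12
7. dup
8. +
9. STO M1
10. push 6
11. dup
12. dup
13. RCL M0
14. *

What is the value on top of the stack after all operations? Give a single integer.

After op 1 (push 7): stack=[7] mem=[0,0,0,0]
After op 2 (dup): stack=[7,7] mem=[0,0,0,0]
After op 3 (swap): stack=[7,7] mem=[0,0,0,0]
After op 4 (pop): stack=[7] mem=[0,0,0,0]
After op 5 (STO M0): stack=[empty] mem=[7,0,0,0]
After op 6 (push 12): stack=[12] mem=[7,0,0,0]
After op 7 (dup): stack=[12,12] mem=[7,0,0,0]
After op 8 (+): stack=[24] mem=[7,0,0,0]
After op 9 (STO M1): stack=[empty] mem=[7,24,0,0]
After op 10 (push 6): stack=[6] mem=[7,24,0,0]
After op 11 (dup): stack=[6,6] mem=[7,24,0,0]
After op 12 (dup): stack=[6,6,6] mem=[7,24,0,0]
After op 13 (RCL M0): stack=[6,6,6,7] mem=[7,24,0,0]
After op 14 (*): stack=[6,6,42] mem=[7,24,0,0]

Answer: 42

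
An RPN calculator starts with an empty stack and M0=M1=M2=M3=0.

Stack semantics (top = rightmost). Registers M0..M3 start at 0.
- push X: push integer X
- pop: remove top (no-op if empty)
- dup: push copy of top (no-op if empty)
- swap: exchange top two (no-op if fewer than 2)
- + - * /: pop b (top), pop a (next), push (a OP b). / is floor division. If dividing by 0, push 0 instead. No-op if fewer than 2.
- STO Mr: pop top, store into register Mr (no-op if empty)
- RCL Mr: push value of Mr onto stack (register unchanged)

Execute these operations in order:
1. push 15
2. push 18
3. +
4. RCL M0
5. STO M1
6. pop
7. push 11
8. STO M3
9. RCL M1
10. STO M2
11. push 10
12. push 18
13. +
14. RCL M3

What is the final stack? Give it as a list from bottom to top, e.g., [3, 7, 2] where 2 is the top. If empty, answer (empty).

Answer: [28, 11]

Derivation:
After op 1 (push 15): stack=[15] mem=[0,0,0,0]
After op 2 (push 18): stack=[15,18] mem=[0,0,0,0]
After op 3 (+): stack=[33] mem=[0,0,0,0]
After op 4 (RCL M0): stack=[33,0] mem=[0,0,0,0]
After op 5 (STO M1): stack=[33] mem=[0,0,0,0]
After op 6 (pop): stack=[empty] mem=[0,0,0,0]
After op 7 (push 11): stack=[11] mem=[0,0,0,0]
After op 8 (STO M3): stack=[empty] mem=[0,0,0,11]
After op 9 (RCL M1): stack=[0] mem=[0,0,0,11]
After op 10 (STO M2): stack=[empty] mem=[0,0,0,11]
After op 11 (push 10): stack=[10] mem=[0,0,0,11]
After op 12 (push 18): stack=[10,18] mem=[0,0,0,11]
After op 13 (+): stack=[28] mem=[0,0,0,11]
After op 14 (RCL M3): stack=[28,11] mem=[0,0,0,11]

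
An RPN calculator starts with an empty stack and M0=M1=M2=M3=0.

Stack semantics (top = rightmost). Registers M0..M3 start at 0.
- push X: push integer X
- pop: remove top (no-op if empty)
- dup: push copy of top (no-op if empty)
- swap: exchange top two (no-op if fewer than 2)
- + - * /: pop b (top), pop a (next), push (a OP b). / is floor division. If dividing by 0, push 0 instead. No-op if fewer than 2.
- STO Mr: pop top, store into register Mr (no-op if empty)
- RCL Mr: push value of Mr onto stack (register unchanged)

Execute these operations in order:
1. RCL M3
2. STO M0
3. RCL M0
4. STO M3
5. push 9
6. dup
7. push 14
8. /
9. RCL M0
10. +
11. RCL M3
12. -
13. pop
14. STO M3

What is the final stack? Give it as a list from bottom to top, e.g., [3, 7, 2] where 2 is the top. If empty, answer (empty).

Answer: (empty)

Derivation:
After op 1 (RCL M3): stack=[0] mem=[0,0,0,0]
After op 2 (STO M0): stack=[empty] mem=[0,0,0,0]
After op 3 (RCL M0): stack=[0] mem=[0,0,0,0]
After op 4 (STO M3): stack=[empty] mem=[0,0,0,0]
After op 5 (push 9): stack=[9] mem=[0,0,0,0]
After op 6 (dup): stack=[9,9] mem=[0,0,0,0]
After op 7 (push 14): stack=[9,9,14] mem=[0,0,0,0]
After op 8 (/): stack=[9,0] mem=[0,0,0,0]
After op 9 (RCL M0): stack=[9,0,0] mem=[0,0,0,0]
After op 10 (+): stack=[9,0] mem=[0,0,0,0]
After op 11 (RCL M3): stack=[9,0,0] mem=[0,0,0,0]
After op 12 (-): stack=[9,0] mem=[0,0,0,0]
After op 13 (pop): stack=[9] mem=[0,0,0,0]
After op 14 (STO M3): stack=[empty] mem=[0,0,0,9]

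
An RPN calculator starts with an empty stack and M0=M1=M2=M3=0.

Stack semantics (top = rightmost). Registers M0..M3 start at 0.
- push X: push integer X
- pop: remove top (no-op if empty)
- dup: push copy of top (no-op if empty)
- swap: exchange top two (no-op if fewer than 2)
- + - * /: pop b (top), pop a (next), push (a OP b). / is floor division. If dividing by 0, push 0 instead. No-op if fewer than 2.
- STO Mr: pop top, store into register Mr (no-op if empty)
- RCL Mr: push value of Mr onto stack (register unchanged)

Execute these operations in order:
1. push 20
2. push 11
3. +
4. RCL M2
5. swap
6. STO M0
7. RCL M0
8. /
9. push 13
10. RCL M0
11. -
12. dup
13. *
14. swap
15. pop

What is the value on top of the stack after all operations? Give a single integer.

Answer: 324

Derivation:
After op 1 (push 20): stack=[20] mem=[0,0,0,0]
After op 2 (push 11): stack=[20,11] mem=[0,0,0,0]
After op 3 (+): stack=[31] mem=[0,0,0,0]
After op 4 (RCL M2): stack=[31,0] mem=[0,0,0,0]
After op 5 (swap): stack=[0,31] mem=[0,0,0,0]
After op 6 (STO M0): stack=[0] mem=[31,0,0,0]
After op 7 (RCL M0): stack=[0,31] mem=[31,0,0,0]
After op 8 (/): stack=[0] mem=[31,0,0,0]
After op 9 (push 13): stack=[0,13] mem=[31,0,0,0]
After op 10 (RCL M0): stack=[0,13,31] mem=[31,0,0,0]
After op 11 (-): stack=[0,-18] mem=[31,0,0,0]
After op 12 (dup): stack=[0,-18,-18] mem=[31,0,0,0]
After op 13 (*): stack=[0,324] mem=[31,0,0,0]
After op 14 (swap): stack=[324,0] mem=[31,0,0,0]
After op 15 (pop): stack=[324] mem=[31,0,0,0]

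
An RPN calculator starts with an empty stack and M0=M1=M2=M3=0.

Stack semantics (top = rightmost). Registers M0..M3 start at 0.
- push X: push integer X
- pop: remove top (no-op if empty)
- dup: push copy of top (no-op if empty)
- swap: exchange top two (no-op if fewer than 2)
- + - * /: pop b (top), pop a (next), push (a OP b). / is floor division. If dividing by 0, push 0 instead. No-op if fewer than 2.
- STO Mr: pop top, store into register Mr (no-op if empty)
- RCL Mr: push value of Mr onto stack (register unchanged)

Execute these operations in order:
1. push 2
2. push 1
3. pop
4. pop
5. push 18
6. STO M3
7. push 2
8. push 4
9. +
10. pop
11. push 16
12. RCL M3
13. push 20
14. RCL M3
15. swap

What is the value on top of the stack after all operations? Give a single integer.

Answer: 20

Derivation:
After op 1 (push 2): stack=[2] mem=[0,0,0,0]
After op 2 (push 1): stack=[2,1] mem=[0,0,0,0]
After op 3 (pop): stack=[2] mem=[0,0,0,0]
After op 4 (pop): stack=[empty] mem=[0,0,0,0]
After op 5 (push 18): stack=[18] mem=[0,0,0,0]
After op 6 (STO M3): stack=[empty] mem=[0,0,0,18]
After op 7 (push 2): stack=[2] mem=[0,0,0,18]
After op 8 (push 4): stack=[2,4] mem=[0,0,0,18]
After op 9 (+): stack=[6] mem=[0,0,0,18]
After op 10 (pop): stack=[empty] mem=[0,0,0,18]
After op 11 (push 16): stack=[16] mem=[0,0,0,18]
After op 12 (RCL M3): stack=[16,18] mem=[0,0,0,18]
After op 13 (push 20): stack=[16,18,20] mem=[0,0,0,18]
After op 14 (RCL M3): stack=[16,18,20,18] mem=[0,0,0,18]
After op 15 (swap): stack=[16,18,18,20] mem=[0,0,0,18]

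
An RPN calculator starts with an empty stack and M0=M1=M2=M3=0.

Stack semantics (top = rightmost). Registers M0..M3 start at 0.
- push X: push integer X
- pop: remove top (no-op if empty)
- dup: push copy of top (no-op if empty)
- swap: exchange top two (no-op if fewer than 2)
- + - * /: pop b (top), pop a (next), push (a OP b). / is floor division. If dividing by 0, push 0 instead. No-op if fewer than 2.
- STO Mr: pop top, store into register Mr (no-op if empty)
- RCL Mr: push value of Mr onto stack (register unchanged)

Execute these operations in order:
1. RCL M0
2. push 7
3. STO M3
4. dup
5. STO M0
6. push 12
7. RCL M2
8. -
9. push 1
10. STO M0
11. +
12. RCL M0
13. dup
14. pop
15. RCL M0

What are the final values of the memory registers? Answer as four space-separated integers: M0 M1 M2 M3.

Answer: 1 0 0 7

Derivation:
After op 1 (RCL M0): stack=[0] mem=[0,0,0,0]
After op 2 (push 7): stack=[0,7] mem=[0,0,0,0]
After op 3 (STO M3): stack=[0] mem=[0,0,0,7]
After op 4 (dup): stack=[0,0] mem=[0,0,0,7]
After op 5 (STO M0): stack=[0] mem=[0,0,0,7]
After op 6 (push 12): stack=[0,12] mem=[0,0,0,7]
After op 7 (RCL M2): stack=[0,12,0] mem=[0,0,0,7]
After op 8 (-): stack=[0,12] mem=[0,0,0,7]
After op 9 (push 1): stack=[0,12,1] mem=[0,0,0,7]
After op 10 (STO M0): stack=[0,12] mem=[1,0,0,7]
After op 11 (+): stack=[12] mem=[1,0,0,7]
After op 12 (RCL M0): stack=[12,1] mem=[1,0,0,7]
After op 13 (dup): stack=[12,1,1] mem=[1,0,0,7]
After op 14 (pop): stack=[12,1] mem=[1,0,0,7]
After op 15 (RCL M0): stack=[12,1,1] mem=[1,0,0,7]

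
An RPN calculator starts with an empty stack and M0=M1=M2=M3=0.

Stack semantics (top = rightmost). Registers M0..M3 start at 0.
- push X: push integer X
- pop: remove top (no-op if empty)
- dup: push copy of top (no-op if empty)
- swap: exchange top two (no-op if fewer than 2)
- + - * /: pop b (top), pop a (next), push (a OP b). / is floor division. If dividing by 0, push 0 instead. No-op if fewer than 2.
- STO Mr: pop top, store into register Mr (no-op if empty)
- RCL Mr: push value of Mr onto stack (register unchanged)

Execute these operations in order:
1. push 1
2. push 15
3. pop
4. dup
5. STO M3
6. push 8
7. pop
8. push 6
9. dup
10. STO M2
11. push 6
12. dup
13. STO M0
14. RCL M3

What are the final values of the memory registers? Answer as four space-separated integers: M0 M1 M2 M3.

After op 1 (push 1): stack=[1] mem=[0,0,0,0]
After op 2 (push 15): stack=[1,15] mem=[0,0,0,0]
After op 3 (pop): stack=[1] mem=[0,0,0,0]
After op 4 (dup): stack=[1,1] mem=[0,0,0,0]
After op 5 (STO M3): stack=[1] mem=[0,0,0,1]
After op 6 (push 8): stack=[1,8] mem=[0,0,0,1]
After op 7 (pop): stack=[1] mem=[0,0,0,1]
After op 8 (push 6): stack=[1,6] mem=[0,0,0,1]
After op 9 (dup): stack=[1,6,6] mem=[0,0,0,1]
After op 10 (STO M2): stack=[1,6] mem=[0,0,6,1]
After op 11 (push 6): stack=[1,6,6] mem=[0,0,6,1]
After op 12 (dup): stack=[1,6,6,6] mem=[0,0,6,1]
After op 13 (STO M0): stack=[1,6,6] mem=[6,0,6,1]
After op 14 (RCL M3): stack=[1,6,6,1] mem=[6,0,6,1]

Answer: 6 0 6 1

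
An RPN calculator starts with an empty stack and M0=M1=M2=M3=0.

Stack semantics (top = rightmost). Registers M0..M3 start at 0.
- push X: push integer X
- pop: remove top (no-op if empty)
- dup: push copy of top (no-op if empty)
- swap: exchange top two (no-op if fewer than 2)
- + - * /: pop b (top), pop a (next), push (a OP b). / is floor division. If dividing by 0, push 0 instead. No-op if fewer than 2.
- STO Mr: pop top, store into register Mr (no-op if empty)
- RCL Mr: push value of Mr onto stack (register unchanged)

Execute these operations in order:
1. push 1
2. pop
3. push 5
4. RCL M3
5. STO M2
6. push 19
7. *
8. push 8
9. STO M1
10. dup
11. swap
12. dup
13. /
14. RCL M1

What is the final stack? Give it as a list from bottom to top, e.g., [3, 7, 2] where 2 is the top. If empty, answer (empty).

After op 1 (push 1): stack=[1] mem=[0,0,0,0]
After op 2 (pop): stack=[empty] mem=[0,0,0,0]
After op 3 (push 5): stack=[5] mem=[0,0,0,0]
After op 4 (RCL M3): stack=[5,0] mem=[0,0,0,0]
After op 5 (STO M2): stack=[5] mem=[0,0,0,0]
After op 6 (push 19): stack=[5,19] mem=[0,0,0,0]
After op 7 (*): stack=[95] mem=[0,0,0,0]
After op 8 (push 8): stack=[95,8] mem=[0,0,0,0]
After op 9 (STO M1): stack=[95] mem=[0,8,0,0]
After op 10 (dup): stack=[95,95] mem=[0,8,0,0]
After op 11 (swap): stack=[95,95] mem=[0,8,0,0]
After op 12 (dup): stack=[95,95,95] mem=[0,8,0,0]
After op 13 (/): stack=[95,1] mem=[0,8,0,0]
After op 14 (RCL M1): stack=[95,1,8] mem=[0,8,0,0]

Answer: [95, 1, 8]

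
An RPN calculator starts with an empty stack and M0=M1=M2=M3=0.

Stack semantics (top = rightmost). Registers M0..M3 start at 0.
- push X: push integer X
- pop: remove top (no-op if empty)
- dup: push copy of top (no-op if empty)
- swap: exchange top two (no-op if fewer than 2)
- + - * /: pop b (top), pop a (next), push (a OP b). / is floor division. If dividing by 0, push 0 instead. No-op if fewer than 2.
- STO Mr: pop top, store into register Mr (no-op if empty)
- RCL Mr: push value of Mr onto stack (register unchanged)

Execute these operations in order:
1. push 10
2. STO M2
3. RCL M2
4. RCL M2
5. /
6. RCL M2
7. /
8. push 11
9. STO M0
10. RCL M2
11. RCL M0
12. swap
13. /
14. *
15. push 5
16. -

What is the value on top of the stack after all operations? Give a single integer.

Answer: -5

Derivation:
After op 1 (push 10): stack=[10] mem=[0,0,0,0]
After op 2 (STO M2): stack=[empty] mem=[0,0,10,0]
After op 3 (RCL M2): stack=[10] mem=[0,0,10,0]
After op 4 (RCL M2): stack=[10,10] mem=[0,0,10,0]
After op 5 (/): stack=[1] mem=[0,0,10,0]
After op 6 (RCL M2): stack=[1,10] mem=[0,0,10,0]
After op 7 (/): stack=[0] mem=[0,0,10,0]
After op 8 (push 11): stack=[0,11] mem=[0,0,10,0]
After op 9 (STO M0): stack=[0] mem=[11,0,10,0]
After op 10 (RCL M2): stack=[0,10] mem=[11,0,10,0]
After op 11 (RCL M0): stack=[0,10,11] mem=[11,0,10,0]
After op 12 (swap): stack=[0,11,10] mem=[11,0,10,0]
After op 13 (/): stack=[0,1] mem=[11,0,10,0]
After op 14 (*): stack=[0] mem=[11,0,10,0]
After op 15 (push 5): stack=[0,5] mem=[11,0,10,0]
After op 16 (-): stack=[-5] mem=[11,0,10,0]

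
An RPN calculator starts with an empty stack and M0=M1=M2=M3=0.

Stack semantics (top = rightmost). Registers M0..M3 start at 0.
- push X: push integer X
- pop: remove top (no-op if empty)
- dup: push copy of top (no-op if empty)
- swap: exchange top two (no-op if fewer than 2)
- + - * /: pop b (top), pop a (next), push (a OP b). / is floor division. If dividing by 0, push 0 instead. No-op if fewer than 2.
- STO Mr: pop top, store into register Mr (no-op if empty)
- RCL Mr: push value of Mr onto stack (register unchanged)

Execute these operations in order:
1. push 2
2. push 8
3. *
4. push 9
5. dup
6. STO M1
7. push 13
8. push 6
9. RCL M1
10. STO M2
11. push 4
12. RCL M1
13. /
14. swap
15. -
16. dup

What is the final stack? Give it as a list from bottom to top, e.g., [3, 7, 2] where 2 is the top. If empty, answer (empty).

After op 1 (push 2): stack=[2] mem=[0,0,0,0]
After op 2 (push 8): stack=[2,8] mem=[0,0,0,0]
After op 3 (*): stack=[16] mem=[0,0,0,0]
After op 4 (push 9): stack=[16,9] mem=[0,0,0,0]
After op 5 (dup): stack=[16,9,9] mem=[0,0,0,0]
After op 6 (STO M1): stack=[16,9] mem=[0,9,0,0]
After op 7 (push 13): stack=[16,9,13] mem=[0,9,0,0]
After op 8 (push 6): stack=[16,9,13,6] mem=[0,9,0,0]
After op 9 (RCL M1): stack=[16,9,13,6,9] mem=[0,9,0,0]
After op 10 (STO M2): stack=[16,9,13,6] mem=[0,9,9,0]
After op 11 (push 4): stack=[16,9,13,6,4] mem=[0,9,9,0]
After op 12 (RCL M1): stack=[16,9,13,6,4,9] mem=[0,9,9,0]
After op 13 (/): stack=[16,9,13,6,0] mem=[0,9,9,0]
After op 14 (swap): stack=[16,9,13,0,6] mem=[0,9,9,0]
After op 15 (-): stack=[16,9,13,-6] mem=[0,9,9,0]
After op 16 (dup): stack=[16,9,13,-6,-6] mem=[0,9,9,0]

Answer: [16, 9, 13, -6, -6]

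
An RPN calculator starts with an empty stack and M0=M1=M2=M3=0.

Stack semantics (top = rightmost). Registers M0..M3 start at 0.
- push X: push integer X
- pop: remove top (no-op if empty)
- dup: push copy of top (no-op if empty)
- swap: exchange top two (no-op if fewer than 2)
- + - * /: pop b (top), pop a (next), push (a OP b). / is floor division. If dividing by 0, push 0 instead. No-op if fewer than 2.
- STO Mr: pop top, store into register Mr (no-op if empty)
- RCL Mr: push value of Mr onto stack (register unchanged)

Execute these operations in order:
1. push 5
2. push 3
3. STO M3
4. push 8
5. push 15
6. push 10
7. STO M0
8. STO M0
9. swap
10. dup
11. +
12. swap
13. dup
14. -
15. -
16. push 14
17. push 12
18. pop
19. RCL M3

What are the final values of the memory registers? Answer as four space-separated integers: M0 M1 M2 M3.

After op 1 (push 5): stack=[5] mem=[0,0,0,0]
After op 2 (push 3): stack=[5,3] mem=[0,0,0,0]
After op 3 (STO M3): stack=[5] mem=[0,0,0,3]
After op 4 (push 8): stack=[5,8] mem=[0,0,0,3]
After op 5 (push 15): stack=[5,8,15] mem=[0,0,0,3]
After op 6 (push 10): stack=[5,8,15,10] mem=[0,0,0,3]
After op 7 (STO M0): stack=[5,8,15] mem=[10,0,0,3]
After op 8 (STO M0): stack=[5,8] mem=[15,0,0,3]
After op 9 (swap): stack=[8,5] mem=[15,0,0,3]
After op 10 (dup): stack=[8,5,5] mem=[15,0,0,3]
After op 11 (+): stack=[8,10] mem=[15,0,0,3]
After op 12 (swap): stack=[10,8] mem=[15,0,0,3]
After op 13 (dup): stack=[10,8,8] mem=[15,0,0,3]
After op 14 (-): stack=[10,0] mem=[15,0,0,3]
After op 15 (-): stack=[10] mem=[15,0,0,3]
After op 16 (push 14): stack=[10,14] mem=[15,0,0,3]
After op 17 (push 12): stack=[10,14,12] mem=[15,0,0,3]
After op 18 (pop): stack=[10,14] mem=[15,0,0,3]
After op 19 (RCL M3): stack=[10,14,3] mem=[15,0,0,3]

Answer: 15 0 0 3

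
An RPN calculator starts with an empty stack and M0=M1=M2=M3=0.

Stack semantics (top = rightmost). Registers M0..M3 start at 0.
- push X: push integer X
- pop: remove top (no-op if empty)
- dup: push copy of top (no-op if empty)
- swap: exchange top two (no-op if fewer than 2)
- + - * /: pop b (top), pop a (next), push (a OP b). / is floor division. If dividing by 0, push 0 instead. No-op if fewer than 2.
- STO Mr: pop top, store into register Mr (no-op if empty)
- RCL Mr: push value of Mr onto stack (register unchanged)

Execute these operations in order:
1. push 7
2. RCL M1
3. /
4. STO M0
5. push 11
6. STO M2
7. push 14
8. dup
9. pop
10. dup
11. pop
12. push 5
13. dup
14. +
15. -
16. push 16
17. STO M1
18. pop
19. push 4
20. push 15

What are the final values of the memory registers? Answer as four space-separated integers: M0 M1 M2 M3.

After op 1 (push 7): stack=[7] mem=[0,0,0,0]
After op 2 (RCL M1): stack=[7,0] mem=[0,0,0,0]
After op 3 (/): stack=[0] mem=[0,0,0,0]
After op 4 (STO M0): stack=[empty] mem=[0,0,0,0]
After op 5 (push 11): stack=[11] mem=[0,0,0,0]
After op 6 (STO M2): stack=[empty] mem=[0,0,11,0]
After op 7 (push 14): stack=[14] mem=[0,0,11,0]
After op 8 (dup): stack=[14,14] mem=[0,0,11,0]
After op 9 (pop): stack=[14] mem=[0,0,11,0]
After op 10 (dup): stack=[14,14] mem=[0,0,11,0]
After op 11 (pop): stack=[14] mem=[0,0,11,0]
After op 12 (push 5): stack=[14,5] mem=[0,0,11,0]
After op 13 (dup): stack=[14,5,5] mem=[0,0,11,0]
After op 14 (+): stack=[14,10] mem=[0,0,11,0]
After op 15 (-): stack=[4] mem=[0,0,11,0]
After op 16 (push 16): stack=[4,16] mem=[0,0,11,0]
After op 17 (STO M1): stack=[4] mem=[0,16,11,0]
After op 18 (pop): stack=[empty] mem=[0,16,11,0]
After op 19 (push 4): stack=[4] mem=[0,16,11,0]
After op 20 (push 15): stack=[4,15] mem=[0,16,11,0]

Answer: 0 16 11 0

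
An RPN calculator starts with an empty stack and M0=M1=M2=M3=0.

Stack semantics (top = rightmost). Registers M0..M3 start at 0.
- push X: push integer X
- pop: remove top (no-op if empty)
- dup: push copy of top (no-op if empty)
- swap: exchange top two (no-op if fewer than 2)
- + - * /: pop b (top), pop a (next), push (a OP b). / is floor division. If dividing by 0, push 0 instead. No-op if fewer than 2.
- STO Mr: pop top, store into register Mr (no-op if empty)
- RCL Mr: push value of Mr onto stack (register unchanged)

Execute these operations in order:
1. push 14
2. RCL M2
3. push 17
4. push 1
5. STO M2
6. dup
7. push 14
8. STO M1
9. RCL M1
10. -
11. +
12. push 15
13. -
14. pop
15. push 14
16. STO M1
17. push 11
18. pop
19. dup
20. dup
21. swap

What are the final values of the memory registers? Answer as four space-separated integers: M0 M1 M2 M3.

Answer: 0 14 1 0

Derivation:
After op 1 (push 14): stack=[14] mem=[0,0,0,0]
After op 2 (RCL M2): stack=[14,0] mem=[0,0,0,0]
After op 3 (push 17): stack=[14,0,17] mem=[0,0,0,0]
After op 4 (push 1): stack=[14,0,17,1] mem=[0,0,0,0]
After op 5 (STO M2): stack=[14,0,17] mem=[0,0,1,0]
After op 6 (dup): stack=[14,0,17,17] mem=[0,0,1,0]
After op 7 (push 14): stack=[14,0,17,17,14] mem=[0,0,1,0]
After op 8 (STO M1): stack=[14,0,17,17] mem=[0,14,1,0]
After op 9 (RCL M1): stack=[14,0,17,17,14] mem=[0,14,1,0]
After op 10 (-): stack=[14,0,17,3] mem=[0,14,1,0]
After op 11 (+): stack=[14,0,20] mem=[0,14,1,0]
After op 12 (push 15): stack=[14,0,20,15] mem=[0,14,1,0]
After op 13 (-): stack=[14,0,5] mem=[0,14,1,0]
After op 14 (pop): stack=[14,0] mem=[0,14,1,0]
After op 15 (push 14): stack=[14,0,14] mem=[0,14,1,0]
After op 16 (STO M1): stack=[14,0] mem=[0,14,1,0]
After op 17 (push 11): stack=[14,0,11] mem=[0,14,1,0]
After op 18 (pop): stack=[14,0] mem=[0,14,1,0]
After op 19 (dup): stack=[14,0,0] mem=[0,14,1,0]
After op 20 (dup): stack=[14,0,0,0] mem=[0,14,1,0]
After op 21 (swap): stack=[14,0,0,0] mem=[0,14,1,0]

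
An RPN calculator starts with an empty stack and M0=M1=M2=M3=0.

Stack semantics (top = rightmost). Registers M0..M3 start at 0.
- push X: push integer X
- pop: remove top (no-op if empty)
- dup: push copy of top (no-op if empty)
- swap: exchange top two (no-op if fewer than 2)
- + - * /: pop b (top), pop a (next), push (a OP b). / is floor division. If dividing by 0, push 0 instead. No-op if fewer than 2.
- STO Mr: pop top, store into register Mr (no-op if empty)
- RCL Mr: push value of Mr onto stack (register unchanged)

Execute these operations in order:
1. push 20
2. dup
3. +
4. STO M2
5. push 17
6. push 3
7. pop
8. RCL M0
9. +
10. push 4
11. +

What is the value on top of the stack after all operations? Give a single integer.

After op 1 (push 20): stack=[20] mem=[0,0,0,0]
After op 2 (dup): stack=[20,20] mem=[0,0,0,0]
After op 3 (+): stack=[40] mem=[0,0,0,0]
After op 4 (STO M2): stack=[empty] mem=[0,0,40,0]
After op 5 (push 17): stack=[17] mem=[0,0,40,0]
After op 6 (push 3): stack=[17,3] mem=[0,0,40,0]
After op 7 (pop): stack=[17] mem=[0,0,40,0]
After op 8 (RCL M0): stack=[17,0] mem=[0,0,40,0]
After op 9 (+): stack=[17] mem=[0,0,40,0]
After op 10 (push 4): stack=[17,4] mem=[0,0,40,0]
After op 11 (+): stack=[21] mem=[0,0,40,0]

Answer: 21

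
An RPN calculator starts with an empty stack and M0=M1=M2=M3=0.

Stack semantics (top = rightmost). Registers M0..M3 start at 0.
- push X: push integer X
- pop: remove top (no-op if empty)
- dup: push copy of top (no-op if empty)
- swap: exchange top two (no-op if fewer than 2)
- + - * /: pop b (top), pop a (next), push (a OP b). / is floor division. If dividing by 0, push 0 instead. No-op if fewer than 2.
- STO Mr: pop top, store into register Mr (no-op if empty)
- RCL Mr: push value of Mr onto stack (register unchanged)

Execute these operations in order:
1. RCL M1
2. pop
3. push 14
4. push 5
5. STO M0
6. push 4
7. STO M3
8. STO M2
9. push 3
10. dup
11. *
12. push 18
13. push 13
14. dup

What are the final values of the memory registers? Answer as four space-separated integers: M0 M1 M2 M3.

After op 1 (RCL M1): stack=[0] mem=[0,0,0,0]
After op 2 (pop): stack=[empty] mem=[0,0,0,0]
After op 3 (push 14): stack=[14] mem=[0,0,0,0]
After op 4 (push 5): stack=[14,5] mem=[0,0,0,0]
After op 5 (STO M0): stack=[14] mem=[5,0,0,0]
After op 6 (push 4): stack=[14,4] mem=[5,0,0,0]
After op 7 (STO M3): stack=[14] mem=[5,0,0,4]
After op 8 (STO M2): stack=[empty] mem=[5,0,14,4]
After op 9 (push 3): stack=[3] mem=[5,0,14,4]
After op 10 (dup): stack=[3,3] mem=[5,0,14,4]
After op 11 (*): stack=[9] mem=[5,0,14,4]
After op 12 (push 18): stack=[9,18] mem=[5,0,14,4]
After op 13 (push 13): stack=[9,18,13] mem=[5,0,14,4]
After op 14 (dup): stack=[9,18,13,13] mem=[5,0,14,4]

Answer: 5 0 14 4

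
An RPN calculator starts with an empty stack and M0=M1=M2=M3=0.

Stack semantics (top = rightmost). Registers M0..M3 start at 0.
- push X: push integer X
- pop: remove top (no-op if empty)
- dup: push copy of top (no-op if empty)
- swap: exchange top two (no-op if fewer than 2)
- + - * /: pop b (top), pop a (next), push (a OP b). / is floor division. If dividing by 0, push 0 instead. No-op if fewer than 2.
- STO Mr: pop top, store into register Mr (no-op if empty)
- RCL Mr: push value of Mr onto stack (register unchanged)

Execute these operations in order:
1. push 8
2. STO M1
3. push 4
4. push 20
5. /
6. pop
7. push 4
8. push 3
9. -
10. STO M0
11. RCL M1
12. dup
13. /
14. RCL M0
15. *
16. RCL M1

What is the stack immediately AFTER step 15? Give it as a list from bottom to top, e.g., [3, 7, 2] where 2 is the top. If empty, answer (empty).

After op 1 (push 8): stack=[8] mem=[0,0,0,0]
After op 2 (STO M1): stack=[empty] mem=[0,8,0,0]
After op 3 (push 4): stack=[4] mem=[0,8,0,0]
After op 4 (push 20): stack=[4,20] mem=[0,8,0,0]
After op 5 (/): stack=[0] mem=[0,8,0,0]
After op 6 (pop): stack=[empty] mem=[0,8,0,0]
After op 7 (push 4): stack=[4] mem=[0,8,0,0]
After op 8 (push 3): stack=[4,3] mem=[0,8,0,0]
After op 9 (-): stack=[1] mem=[0,8,0,0]
After op 10 (STO M0): stack=[empty] mem=[1,8,0,0]
After op 11 (RCL M1): stack=[8] mem=[1,8,0,0]
After op 12 (dup): stack=[8,8] mem=[1,8,0,0]
After op 13 (/): stack=[1] mem=[1,8,0,0]
After op 14 (RCL M0): stack=[1,1] mem=[1,8,0,0]
After op 15 (*): stack=[1] mem=[1,8,0,0]

[1]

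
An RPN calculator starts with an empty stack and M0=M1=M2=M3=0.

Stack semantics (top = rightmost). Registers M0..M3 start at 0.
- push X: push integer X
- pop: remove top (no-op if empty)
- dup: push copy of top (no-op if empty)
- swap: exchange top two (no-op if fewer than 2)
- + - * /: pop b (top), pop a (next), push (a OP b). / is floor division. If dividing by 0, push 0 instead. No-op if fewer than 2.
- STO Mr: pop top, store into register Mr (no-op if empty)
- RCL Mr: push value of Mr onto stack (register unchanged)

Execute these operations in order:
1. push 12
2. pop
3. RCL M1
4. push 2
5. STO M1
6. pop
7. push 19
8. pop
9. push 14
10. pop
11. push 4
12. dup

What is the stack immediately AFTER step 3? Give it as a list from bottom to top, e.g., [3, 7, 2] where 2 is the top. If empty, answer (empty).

After op 1 (push 12): stack=[12] mem=[0,0,0,0]
After op 2 (pop): stack=[empty] mem=[0,0,0,0]
After op 3 (RCL M1): stack=[0] mem=[0,0,0,0]

[0]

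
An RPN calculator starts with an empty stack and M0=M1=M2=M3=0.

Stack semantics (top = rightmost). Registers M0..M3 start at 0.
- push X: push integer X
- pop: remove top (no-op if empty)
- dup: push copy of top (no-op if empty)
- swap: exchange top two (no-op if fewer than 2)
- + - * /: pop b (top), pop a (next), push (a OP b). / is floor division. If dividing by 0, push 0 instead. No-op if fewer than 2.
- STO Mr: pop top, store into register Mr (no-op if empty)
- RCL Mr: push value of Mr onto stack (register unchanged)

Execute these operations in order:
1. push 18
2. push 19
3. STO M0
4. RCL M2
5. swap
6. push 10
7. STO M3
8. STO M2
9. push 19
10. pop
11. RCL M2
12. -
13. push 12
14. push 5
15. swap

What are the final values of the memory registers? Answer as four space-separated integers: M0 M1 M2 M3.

After op 1 (push 18): stack=[18] mem=[0,0,0,0]
After op 2 (push 19): stack=[18,19] mem=[0,0,0,0]
After op 3 (STO M0): stack=[18] mem=[19,0,0,0]
After op 4 (RCL M2): stack=[18,0] mem=[19,0,0,0]
After op 5 (swap): stack=[0,18] mem=[19,0,0,0]
After op 6 (push 10): stack=[0,18,10] mem=[19,0,0,0]
After op 7 (STO M3): stack=[0,18] mem=[19,0,0,10]
After op 8 (STO M2): stack=[0] mem=[19,0,18,10]
After op 9 (push 19): stack=[0,19] mem=[19,0,18,10]
After op 10 (pop): stack=[0] mem=[19,0,18,10]
After op 11 (RCL M2): stack=[0,18] mem=[19,0,18,10]
After op 12 (-): stack=[-18] mem=[19,0,18,10]
After op 13 (push 12): stack=[-18,12] mem=[19,0,18,10]
After op 14 (push 5): stack=[-18,12,5] mem=[19,0,18,10]
After op 15 (swap): stack=[-18,5,12] mem=[19,0,18,10]

Answer: 19 0 18 10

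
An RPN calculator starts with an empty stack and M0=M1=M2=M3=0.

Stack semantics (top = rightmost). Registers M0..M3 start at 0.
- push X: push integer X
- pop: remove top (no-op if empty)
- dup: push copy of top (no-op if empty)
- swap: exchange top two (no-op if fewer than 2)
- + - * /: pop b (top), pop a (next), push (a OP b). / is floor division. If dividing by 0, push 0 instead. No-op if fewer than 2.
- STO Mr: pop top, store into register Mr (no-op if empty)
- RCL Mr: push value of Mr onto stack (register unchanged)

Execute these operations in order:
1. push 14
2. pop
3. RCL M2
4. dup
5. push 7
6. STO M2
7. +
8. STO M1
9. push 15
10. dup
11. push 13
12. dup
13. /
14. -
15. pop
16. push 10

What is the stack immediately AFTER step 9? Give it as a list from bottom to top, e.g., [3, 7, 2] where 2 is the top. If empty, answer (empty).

After op 1 (push 14): stack=[14] mem=[0,0,0,0]
After op 2 (pop): stack=[empty] mem=[0,0,0,0]
After op 3 (RCL M2): stack=[0] mem=[0,0,0,0]
After op 4 (dup): stack=[0,0] mem=[0,0,0,0]
After op 5 (push 7): stack=[0,0,7] mem=[0,0,0,0]
After op 6 (STO M2): stack=[0,0] mem=[0,0,7,0]
After op 7 (+): stack=[0] mem=[0,0,7,0]
After op 8 (STO M1): stack=[empty] mem=[0,0,7,0]
After op 9 (push 15): stack=[15] mem=[0,0,7,0]

[15]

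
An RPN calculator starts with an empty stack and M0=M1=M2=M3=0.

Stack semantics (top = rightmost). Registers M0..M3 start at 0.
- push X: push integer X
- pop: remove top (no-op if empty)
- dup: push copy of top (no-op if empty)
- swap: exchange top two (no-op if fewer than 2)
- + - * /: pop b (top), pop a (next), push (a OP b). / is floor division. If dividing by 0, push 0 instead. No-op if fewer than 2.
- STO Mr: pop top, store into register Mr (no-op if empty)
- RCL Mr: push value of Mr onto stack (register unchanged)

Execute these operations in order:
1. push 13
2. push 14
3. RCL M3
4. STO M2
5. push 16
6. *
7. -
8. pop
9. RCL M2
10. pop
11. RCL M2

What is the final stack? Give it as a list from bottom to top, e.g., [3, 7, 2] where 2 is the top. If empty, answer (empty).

After op 1 (push 13): stack=[13] mem=[0,0,0,0]
After op 2 (push 14): stack=[13,14] mem=[0,0,0,0]
After op 3 (RCL M3): stack=[13,14,0] mem=[0,0,0,0]
After op 4 (STO M2): stack=[13,14] mem=[0,0,0,0]
After op 5 (push 16): stack=[13,14,16] mem=[0,0,0,0]
After op 6 (*): stack=[13,224] mem=[0,0,0,0]
After op 7 (-): stack=[-211] mem=[0,0,0,0]
After op 8 (pop): stack=[empty] mem=[0,0,0,0]
After op 9 (RCL M2): stack=[0] mem=[0,0,0,0]
After op 10 (pop): stack=[empty] mem=[0,0,0,0]
After op 11 (RCL M2): stack=[0] mem=[0,0,0,0]

Answer: [0]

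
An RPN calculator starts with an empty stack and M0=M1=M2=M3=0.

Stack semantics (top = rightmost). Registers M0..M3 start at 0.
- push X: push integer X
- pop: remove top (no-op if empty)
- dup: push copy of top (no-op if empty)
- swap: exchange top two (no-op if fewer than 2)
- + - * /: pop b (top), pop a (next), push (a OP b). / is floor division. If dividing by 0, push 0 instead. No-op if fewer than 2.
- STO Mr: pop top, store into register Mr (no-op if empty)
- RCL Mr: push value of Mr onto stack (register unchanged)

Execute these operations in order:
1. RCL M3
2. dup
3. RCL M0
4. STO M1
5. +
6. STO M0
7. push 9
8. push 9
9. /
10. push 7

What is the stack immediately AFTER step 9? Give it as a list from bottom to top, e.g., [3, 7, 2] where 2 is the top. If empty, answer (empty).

After op 1 (RCL M3): stack=[0] mem=[0,0,0,0]
After op 2 (dup): stack=[0,0] mem=[0,0,0,0]
After op 3 (RCL M0): stack=[0,0,0] mem=[0,0,0,0]
After op 4 (STO M1): stack=[0,0] mem=[0,0,0,0]
After op 5 (+): stack=[0] mem=[0,0,0,0]
After op 6 (STO M0): stack=[empty] mem=[0,0,0,0]
After op 7 (push 9): stack=[9] mem=[0,0,0,0]
After op 8 (push 9): stack=[9,9] mem=[0,0,0,0]
After op 9 (/): stack=[1] mem=[0,0,0,0]

[1]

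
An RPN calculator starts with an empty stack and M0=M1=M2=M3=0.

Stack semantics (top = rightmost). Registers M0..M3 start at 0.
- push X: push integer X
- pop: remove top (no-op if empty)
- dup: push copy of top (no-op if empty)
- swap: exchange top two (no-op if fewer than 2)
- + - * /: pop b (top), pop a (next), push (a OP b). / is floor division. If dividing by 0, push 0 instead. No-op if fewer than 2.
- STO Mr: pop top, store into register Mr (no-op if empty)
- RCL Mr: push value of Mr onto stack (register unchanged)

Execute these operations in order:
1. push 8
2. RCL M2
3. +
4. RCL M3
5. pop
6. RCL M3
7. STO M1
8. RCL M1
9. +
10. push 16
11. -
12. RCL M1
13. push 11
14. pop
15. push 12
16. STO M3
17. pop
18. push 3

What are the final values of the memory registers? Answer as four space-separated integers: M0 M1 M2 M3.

Answer: 0 0 0 12

Derivation:
After op 1 (push 8): stack=[8] mem=[0,0,0,0]
After op 2 (RCL M2): stack=[8,0] mem=[0,0,0,0]
After op 3 (+): stack=[8] mem=[0,0,0,0]
After op 4 (RCL M3): stack=[8,0] mem=[0,0,0,0]
After op 5 (pop): stack=[8] mem=[0,0,0,0]
After op 6 (RCL M3): stack=[8,0] mem=[0,0,0,0]
After op 7 (STO M1): stack=[8] mem=[0,0,0,0]
After op 8 (RCL M1): stack=[8,0] mem=[0,0,0,0]
After op 9 (+): stack=[8] mem=[0,0,0,0]
After op 10 (push 16): stack=[8,16] mem=[0,0,0,0]
After op 11 (-): stack=[-8] mem=[0,0,0,0]
After op 12 (RCL M1): stack=[-8,0] mem=[0,0,0,0]
After op 13 (push 11): stack=[-8,0,11] mem=[0,0,0,0]
After op 14 (pop): stack=[-8,0] mem=[0,0,0,0]
After op 15 (push 12): stack=[-8,0,12] mem=[0,0,0,0]
After op 16 (STO M3): stack=[-8,0] mem=[0,0,0,12]
After op 17 (pop): stack=[-8] mem=[0,0,0,12]
After op 18 (push 3): stack=[-8,3] mem=[0,0,0,12]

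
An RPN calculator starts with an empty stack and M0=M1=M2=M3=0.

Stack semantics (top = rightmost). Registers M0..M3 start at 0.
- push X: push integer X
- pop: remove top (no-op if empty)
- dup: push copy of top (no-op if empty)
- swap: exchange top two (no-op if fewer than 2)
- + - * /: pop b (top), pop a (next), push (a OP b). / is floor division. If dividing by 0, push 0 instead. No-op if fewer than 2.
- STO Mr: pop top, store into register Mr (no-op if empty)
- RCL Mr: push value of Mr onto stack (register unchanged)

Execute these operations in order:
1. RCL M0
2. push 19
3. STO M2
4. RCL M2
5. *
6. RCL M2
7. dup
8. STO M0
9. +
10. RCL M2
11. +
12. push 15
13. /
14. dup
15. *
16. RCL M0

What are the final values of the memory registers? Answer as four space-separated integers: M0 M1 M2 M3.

Answer: 19 0 19 0

Derivation:
After op 1 (RCL M0): stack=[0] mem=[0,0,0,0]
After op 2 (push 19): stack=[0,19] mem=[0,0,0,0]
After op 3 (STO M2): stack=[0] mem=[0,0,19,0]
After op 4 (RCL M2): stack=[0,19] mem=[0,0,19,0]
After op 5 (*): stack=[0] mem=[0,0,19,0]
After op 6 (RCL M2): stack=[0,19] mem=[0,0,19,0]
After op 7 (dup): stack=[0,19,19] mem=[0,0,19,0]
After op 8 (STO M0): stack=[0,19] mem=[19,0,19,0]
After op 9 (+): stack=[19] mem=[19,0,19,0]
After op 10 (RCL M2): stack=[19,19] mem=[19,0,19,0]
After op 11 (+): stack=[38] mem=[19,0,19,0]
After op 12 (push 15): stack=[38,15] mem=[19,0,19,0]
After op 13 (/): stack=[2] mem=[19,0,19,0]
After op 14 (dup): stack=[2,2] mem=[19,0,19,0]
After op 15 (*): stack=[4] mem=[19,0,19,0]
After op 16 (RCL M0): stack=[4,19] mem=[19,0,19,0]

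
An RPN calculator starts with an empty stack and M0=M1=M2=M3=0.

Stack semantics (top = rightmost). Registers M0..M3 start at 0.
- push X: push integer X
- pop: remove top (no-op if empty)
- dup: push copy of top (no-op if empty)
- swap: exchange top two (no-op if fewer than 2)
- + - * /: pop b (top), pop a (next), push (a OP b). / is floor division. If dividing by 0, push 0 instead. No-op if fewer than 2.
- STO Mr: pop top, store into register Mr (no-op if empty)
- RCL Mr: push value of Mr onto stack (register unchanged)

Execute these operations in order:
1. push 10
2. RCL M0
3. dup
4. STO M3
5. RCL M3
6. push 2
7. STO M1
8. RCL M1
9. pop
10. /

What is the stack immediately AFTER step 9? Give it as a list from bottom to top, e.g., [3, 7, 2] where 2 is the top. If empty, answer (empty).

After op 1 (push 10): stack=[10] mem=[0,0,0,0]
After op 2 (RCL M0): stack=[10,0] mem=[0,0,0,0]
After op 3 (dup): stack=[10,0,0] mem=[0,0,0,0]
After op 4 (STO M3): stack=[10,0] mem=[0,0,0,0]
After op 5 (RCL M3): stack=[10,0,0] mem=[0,0,0,0]
After op 6 (push 2): stack=[10,0,0,2] mem=[0,0,0,0]
After op 7 (STO M1): stack=[10,0,0] mem=[0,2,0,0]
After op 8 (RCL M1): stack=[10,0,0,2] mem=[0,2,0,0]
After op 9 (pop): stack=[10,0,0] mem=[0,2,0,0]

[10, 0, 0]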